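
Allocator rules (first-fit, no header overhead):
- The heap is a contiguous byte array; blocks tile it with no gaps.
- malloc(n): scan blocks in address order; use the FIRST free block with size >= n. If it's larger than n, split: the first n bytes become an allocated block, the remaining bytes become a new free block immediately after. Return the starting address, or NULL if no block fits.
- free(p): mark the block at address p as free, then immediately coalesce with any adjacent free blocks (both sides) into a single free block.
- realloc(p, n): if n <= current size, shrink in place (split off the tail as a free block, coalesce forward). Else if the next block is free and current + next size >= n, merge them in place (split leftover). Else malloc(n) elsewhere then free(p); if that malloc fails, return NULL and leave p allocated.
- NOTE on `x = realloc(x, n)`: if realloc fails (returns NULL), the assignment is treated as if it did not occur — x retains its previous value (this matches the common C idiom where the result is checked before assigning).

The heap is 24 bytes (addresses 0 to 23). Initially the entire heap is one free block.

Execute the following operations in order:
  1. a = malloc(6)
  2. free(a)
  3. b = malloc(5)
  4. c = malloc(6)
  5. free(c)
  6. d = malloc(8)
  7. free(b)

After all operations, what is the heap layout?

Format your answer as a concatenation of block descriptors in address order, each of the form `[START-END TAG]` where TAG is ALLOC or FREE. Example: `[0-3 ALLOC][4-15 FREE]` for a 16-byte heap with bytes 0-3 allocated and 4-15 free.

Op 1: a = malloc(6) -> a = 0; heap: [0-5 ALLOC][6-23 FREE]
Op 2: free(a) -> (freed a); heap: [0-23 FREE]
Op 3: b = malloc(5) -> b = 0; heap: [0-4 ALLOC][5-23 FREE]
Op 4: c = malloc(6) -> c = 5; heap: [0-4 ALLOC][5-10 ALLOC][11-23 FREE]
Op 5: free(c) -> (freed c); heap: [0-4 ALLOC][5-23 FREE]
Op 6: d = malloc(8) -> d = 5; heap: [0-4 ALLOC][5-12 ALLOC][13-23 FREE]
Op 7: free(b) -> (freed b); heap: [0-4 FREE][5-12 ALLOC][13-23 FREE]

Answer: [0-4 FREE][5-12 ALLOC][13-23 FREE]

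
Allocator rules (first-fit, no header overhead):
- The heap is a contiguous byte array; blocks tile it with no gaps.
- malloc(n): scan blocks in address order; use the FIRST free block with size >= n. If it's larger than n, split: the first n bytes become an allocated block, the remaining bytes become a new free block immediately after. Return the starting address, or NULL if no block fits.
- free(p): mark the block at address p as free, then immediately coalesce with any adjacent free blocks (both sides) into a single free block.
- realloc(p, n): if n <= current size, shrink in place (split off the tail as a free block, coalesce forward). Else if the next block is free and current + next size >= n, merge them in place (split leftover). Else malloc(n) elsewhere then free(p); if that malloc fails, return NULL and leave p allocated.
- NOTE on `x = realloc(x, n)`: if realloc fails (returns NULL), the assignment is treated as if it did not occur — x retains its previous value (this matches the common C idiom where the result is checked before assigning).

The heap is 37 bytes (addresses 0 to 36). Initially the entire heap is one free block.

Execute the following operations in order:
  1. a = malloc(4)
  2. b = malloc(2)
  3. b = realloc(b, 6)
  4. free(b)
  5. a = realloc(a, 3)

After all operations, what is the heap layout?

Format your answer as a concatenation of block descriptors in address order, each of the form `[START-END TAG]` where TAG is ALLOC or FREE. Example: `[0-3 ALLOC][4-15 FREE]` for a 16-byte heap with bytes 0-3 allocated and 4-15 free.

Answer: [0-2 ALLOC][3-36 FREE]

Derivation:
Op 1: a = malloc(4) -> a = 0; heap: [0-3 ALLOC][4-36 FREE]
Op 2: b = malloc(2) -> b = 4; heap: [0-3 ALLOC][4-5 ALLOC][6-36 FREE]
Op 3: b = realloc(b, 6) -> b = 4; heap: [0-3 ALLOC][4-9 ALLOC][10-36 FREE]
Op 4: free(b) -> (freed b); heap: [0-3 ALLOC][4-36 FREE]
Op 5: a = realloc(a, 3) -> a = 0; heap: [0-2 ALLOC][3-36 FREE]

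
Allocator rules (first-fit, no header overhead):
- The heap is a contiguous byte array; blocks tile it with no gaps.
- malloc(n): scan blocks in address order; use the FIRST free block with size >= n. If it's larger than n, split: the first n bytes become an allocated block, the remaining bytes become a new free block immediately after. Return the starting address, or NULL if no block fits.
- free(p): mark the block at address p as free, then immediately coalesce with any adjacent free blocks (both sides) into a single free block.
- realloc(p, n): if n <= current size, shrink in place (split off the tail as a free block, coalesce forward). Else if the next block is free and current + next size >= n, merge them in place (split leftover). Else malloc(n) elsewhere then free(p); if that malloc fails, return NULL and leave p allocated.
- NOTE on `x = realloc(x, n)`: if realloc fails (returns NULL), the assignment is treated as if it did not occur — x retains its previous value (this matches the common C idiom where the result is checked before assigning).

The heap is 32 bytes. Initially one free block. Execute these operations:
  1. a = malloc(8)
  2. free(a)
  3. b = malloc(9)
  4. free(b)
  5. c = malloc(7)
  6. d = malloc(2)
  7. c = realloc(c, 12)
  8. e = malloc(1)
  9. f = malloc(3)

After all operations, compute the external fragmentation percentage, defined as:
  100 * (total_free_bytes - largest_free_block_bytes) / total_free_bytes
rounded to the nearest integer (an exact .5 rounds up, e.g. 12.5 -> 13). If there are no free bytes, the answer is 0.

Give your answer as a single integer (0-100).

Op 1: a = malloc(8) -> a = 0; heap: [0-7 ALLOC][8-31 FREE]
Op 2: free(a) -> (freed a); heap: [0-31 FREE]
Op 3: b = malloc(9) -> b = 0; heap: [0-8 ALLOC][9-31 FREE]
Op 4: free(b) -> (freed b); heap: [0-31 FREE]
Op 5: c = malloc(7) -> c = 0; heap: [0-6 ALLOC][7-31 FREE]
Op 6: d = malloc(2) -> d = 7; heap: [0-6 ALLOC][7-8 ALLOC][9-31 FREE]
Op 7: c = realloc(c, 12) -> c = 9; heap: [0-6 FREE][7-8 ALLOC][9-20 ALLOC][21-31 FREE]
Op 8: e = malloc(1) -> e = 0; heap: [0-0 ALLOC][1-6 FREE][7-8 ALLOC][9-20 ALLOC][21-31 FREE]
Op 9: f = malloc(3) -> f = 1; heap: [0-0 ALLOC][1-3 ALLOC][4-6 FREE][7-8 ALLOC][9-20 ALLOC][21-31 FREE]
Free blocks: [3 11] total_free=14 largest=11 -> 100*(14-11)/14 = 300/14 ≈ 21.429 -> rounds to 21

Answer: 21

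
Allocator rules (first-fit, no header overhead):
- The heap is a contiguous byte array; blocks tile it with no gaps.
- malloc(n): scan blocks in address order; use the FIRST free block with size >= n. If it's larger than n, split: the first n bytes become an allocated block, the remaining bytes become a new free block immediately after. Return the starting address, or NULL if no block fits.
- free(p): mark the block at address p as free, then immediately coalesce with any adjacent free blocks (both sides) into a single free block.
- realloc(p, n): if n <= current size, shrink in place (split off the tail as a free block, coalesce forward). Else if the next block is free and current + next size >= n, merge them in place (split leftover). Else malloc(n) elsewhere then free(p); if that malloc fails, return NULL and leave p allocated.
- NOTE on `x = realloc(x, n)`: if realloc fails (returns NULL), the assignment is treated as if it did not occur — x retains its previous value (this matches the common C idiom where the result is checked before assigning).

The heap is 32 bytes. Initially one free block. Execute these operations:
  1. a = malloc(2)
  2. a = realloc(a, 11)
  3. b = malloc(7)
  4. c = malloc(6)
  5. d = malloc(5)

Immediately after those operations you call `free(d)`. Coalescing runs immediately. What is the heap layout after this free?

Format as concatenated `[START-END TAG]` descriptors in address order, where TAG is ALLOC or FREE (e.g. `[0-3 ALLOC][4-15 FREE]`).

Answer: [0-10 ALLOC][11-17 ALLOC][18-23 ALLOC][24-31 FREE]

Derivation:
Op 1: a = malloc(2) -> a = 0; heap: [0-1 ALLOC][2-31 FREE]
Op 2: a = realloc(a, 11) -> a = 0; heap: [0-10 ALLOC][11-31 FREE]
Op 3: b = malloc(7) -> b = 11; heap: [0-10 ALLOC][11-17 ALLOC][18-31 FREE]
Op 4: c = malloc(6) -> c = 18; heap: [0-10 ALLOC][11-17 ALLOC][18-23 ALLOC][24-31 FREE]
Op 5: d = malloc(5) -> d = 24; heap: [0-10 ALLOC][11-17 ALLOC][18-23 ALLOC][24-28 ALLOC][29-31 FREE]
free(d): d = 24 -> block [24-28 ALLOC]; mark free, coalesce with adjacent free neighbors -> [0-10 ALLOC][11-17 ALLOC][18-23 ALLOC][24-31 FREE]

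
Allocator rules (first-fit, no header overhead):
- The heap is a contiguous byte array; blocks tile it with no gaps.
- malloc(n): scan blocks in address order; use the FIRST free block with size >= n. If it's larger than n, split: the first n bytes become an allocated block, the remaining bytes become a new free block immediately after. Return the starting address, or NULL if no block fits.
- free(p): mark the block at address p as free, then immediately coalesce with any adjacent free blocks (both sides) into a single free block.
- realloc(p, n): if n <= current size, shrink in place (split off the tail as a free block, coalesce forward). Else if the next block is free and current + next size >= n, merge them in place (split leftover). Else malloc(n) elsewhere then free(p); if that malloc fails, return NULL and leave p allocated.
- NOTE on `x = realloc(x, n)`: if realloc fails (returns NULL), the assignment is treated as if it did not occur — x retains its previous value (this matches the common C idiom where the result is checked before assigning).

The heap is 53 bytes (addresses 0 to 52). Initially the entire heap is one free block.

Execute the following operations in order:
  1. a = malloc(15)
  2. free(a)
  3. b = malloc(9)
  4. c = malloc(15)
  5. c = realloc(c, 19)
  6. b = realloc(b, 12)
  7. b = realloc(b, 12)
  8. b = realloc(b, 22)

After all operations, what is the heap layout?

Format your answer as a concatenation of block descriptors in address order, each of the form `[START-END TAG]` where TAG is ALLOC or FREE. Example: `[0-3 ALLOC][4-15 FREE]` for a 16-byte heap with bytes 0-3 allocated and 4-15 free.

Op 1: a = malloc(15) -> a = 0; heap: [0-14 ALLOC][15-52 FREE]
Op 2: free(a) -> (freed a); heap: [0-52 FREE]
Op 3: b = malloc(9) -> b = 0; heap: [0-8 ALLOC][9-52 FREE]
Op 4: c = malloc(15) -> c = 9; heap: [0-8 ALLOC][9-23 ALLOC][24-52 FREE]
Op 5: c = realloc(c, 19) -> c = 9; heap: [0-8 ALLOC][9-27 ALLOC][28-52 FREE]
Op 6: b = realloc(b, 12) -> b = 28; heap: [0-8 FREE][9-27 ALLOC][28-39 ALLOC][40-52 FREE]
Op 7: b = realloc(b, 12) -> b = 28; heap: [0-8 FREE][9-27 ALLOC][28-39 ALLOC][40-52 FREE]
Op 8: b = realloc(b, 22) -> b = 28; heap: [0-8 FREE][9-27 ALLOC][28-49 ALLOC][50-52 FREE]

Answer: [0-8 FREE][9-27 ALLOC][28-49 ALLOC][50-52 FREE]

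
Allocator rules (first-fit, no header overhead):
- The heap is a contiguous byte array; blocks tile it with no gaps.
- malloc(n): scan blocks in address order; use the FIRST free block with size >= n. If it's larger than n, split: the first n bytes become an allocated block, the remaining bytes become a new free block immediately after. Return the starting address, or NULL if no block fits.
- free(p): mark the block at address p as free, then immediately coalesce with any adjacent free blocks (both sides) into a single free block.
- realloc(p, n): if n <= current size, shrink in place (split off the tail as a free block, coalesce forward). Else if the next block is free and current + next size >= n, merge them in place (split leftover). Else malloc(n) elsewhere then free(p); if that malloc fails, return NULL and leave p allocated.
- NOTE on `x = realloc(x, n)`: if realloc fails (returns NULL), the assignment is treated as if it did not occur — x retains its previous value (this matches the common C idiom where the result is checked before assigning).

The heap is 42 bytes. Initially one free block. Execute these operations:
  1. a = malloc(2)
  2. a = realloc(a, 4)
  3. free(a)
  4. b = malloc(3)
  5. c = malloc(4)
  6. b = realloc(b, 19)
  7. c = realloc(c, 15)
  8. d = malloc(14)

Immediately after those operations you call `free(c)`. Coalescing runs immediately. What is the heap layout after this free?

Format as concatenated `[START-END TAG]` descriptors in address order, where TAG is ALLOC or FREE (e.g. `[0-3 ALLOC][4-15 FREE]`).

Answer: [0-6 FREE][7-25 ALLOC][26-41 FREE]

Derivation:
Op 1: a = malloc(2) -> a = 0; heap: [0-1 ALLOC][2-41 FREE]
Op 2: a = realloc(a, 4) -> a = 0; heap: [0-3 ALLOC][4-41 FREE]
Op 3: free(a) -> (freed a); heap: [0-41 FREE]
Op 4: b = malloc(3) -> b = 0; heap: [0-2 ALLOC][3-41 FREE]
Op 5: c = malloc(4) -> c = 3; heap: [0-2 ALLOC][3-6 ALLOC][7-41 FREE]
Op 6: b = realloc(b, 19) -> b = 7; heap: [0-2 FREE][3-6 ALLOC][7-25 ALLOC][26-41 FREE]
Op 7: c = realloc(c, 15) -> c = 26; heap: [0-6 FREE][7-25 ALLOC][26-40 ALLOC][41-41 FREE]
Op 8: d = malloc(14) -> d = NULL; heap: [0-6 FREE][7-25 ALLOC][26-40 ALLOC][41-41 FREE]
free(c): c = 26 -> block [26-40 ALLOC]; mark free, coalesce with adjacent free neighbors -> [0-6 FREE][7-25 ALLOC][26-41 FREE]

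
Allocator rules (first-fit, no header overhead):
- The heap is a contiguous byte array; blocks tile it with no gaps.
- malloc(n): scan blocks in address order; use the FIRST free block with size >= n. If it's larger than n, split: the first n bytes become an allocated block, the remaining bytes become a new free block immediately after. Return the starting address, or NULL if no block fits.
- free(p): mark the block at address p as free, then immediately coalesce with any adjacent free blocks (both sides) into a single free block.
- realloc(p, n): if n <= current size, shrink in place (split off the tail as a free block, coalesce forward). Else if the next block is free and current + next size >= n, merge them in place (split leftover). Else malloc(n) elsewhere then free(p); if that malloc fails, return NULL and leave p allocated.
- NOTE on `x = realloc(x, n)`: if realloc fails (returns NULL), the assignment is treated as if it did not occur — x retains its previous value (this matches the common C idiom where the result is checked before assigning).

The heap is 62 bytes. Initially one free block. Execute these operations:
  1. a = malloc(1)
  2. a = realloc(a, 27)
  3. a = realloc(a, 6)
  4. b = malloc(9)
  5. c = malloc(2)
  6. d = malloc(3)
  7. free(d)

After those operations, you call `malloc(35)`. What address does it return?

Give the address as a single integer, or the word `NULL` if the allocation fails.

Op 1: a = malloc(1) -> a = 0; heap: [0-0 ALLOC][1-61 FREE]
Op 2: a = realloc(a, 27) -> a = 0; heap: [0-26 ALLOC][27-61 FREE]
Op 3: a = realloc(a, 6) -> a = 0; heap: [0-5 ALLOC][6-61 FREE]
Op 4: b = malloc(9) -> b = 6; heap: [0-5 ALLOC][6-14 ALLOC][15-61 FREE]
Op 5: c = malloc(2) -> c = 15; heap: [0-5 ALLOC][6-14 ALLOC][15-16 ALLOC][17-61 FREE]
Op 6: d = malloc(3) -> d = 17; heap: [0-5 ALLOC][6-14 ALLOC][15-16 ALLOC][17-19 ALLOC][20-61 FREE]
Op 7: free(d) -> (freed d); heap: [0-5 ALLOC][6-14 ALLOC][15-16 ALLOC][17-61 FREE]
malloc(35): first-fit scan over [0-5 ALLOC][6-14 ALLOC][15-16 ALLOC][17-61 FREE] -> 17

Answer: 17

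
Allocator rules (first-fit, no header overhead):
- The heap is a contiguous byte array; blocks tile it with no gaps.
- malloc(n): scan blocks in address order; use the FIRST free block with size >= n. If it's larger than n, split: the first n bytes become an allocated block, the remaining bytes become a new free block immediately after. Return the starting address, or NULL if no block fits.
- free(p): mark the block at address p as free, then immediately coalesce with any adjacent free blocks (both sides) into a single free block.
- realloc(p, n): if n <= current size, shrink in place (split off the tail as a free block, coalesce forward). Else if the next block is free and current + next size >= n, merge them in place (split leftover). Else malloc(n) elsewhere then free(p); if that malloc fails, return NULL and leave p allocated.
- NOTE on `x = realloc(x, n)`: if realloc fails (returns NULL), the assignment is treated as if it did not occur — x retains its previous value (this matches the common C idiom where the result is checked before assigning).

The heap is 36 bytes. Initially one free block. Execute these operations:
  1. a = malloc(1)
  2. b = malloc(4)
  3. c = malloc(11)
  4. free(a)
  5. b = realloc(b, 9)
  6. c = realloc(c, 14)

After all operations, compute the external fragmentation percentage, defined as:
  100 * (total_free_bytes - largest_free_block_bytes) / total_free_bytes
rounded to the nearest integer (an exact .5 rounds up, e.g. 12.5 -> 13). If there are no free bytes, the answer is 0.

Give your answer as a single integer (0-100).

Op 1: a = malloc(1) -> a = 0; heap: [0-0 ALLOC][1-35 FREE]
Op 2: b = malloc(4) -> b = 1; heap: [0-0 ALLOC][1-4 ALLOC][5-35 FREE]
Op 3: c = malloc(11) -> c = 5; heap: [0-0 ALLOC][1-4 ALLOC][5-15 ALLOC][16-35 FREE]
Op 4: free(a) -> (freed a); heap: [0-0 FREE][1-4 ALLOC][5-15 ALLOC][16-35 FREE]
Op 5: b = realloc(b, 9) -> b = 16; heap: [0-4 FREE][5-15 ALLOC][16-24 ALLOC][25-35 FREE]
Op 6: c = realloc(c, 14) -> NULL (c unchanged); heap: [0-4 FREE][5-15 ALLOC][16-24 ALLOC][25-35 FREE]
Free blocks: [5 11] total_free=16 largest=11 -> 100*(16-11)/16 = 500/16 = 31.25 -> rounds to 31

Answer: 31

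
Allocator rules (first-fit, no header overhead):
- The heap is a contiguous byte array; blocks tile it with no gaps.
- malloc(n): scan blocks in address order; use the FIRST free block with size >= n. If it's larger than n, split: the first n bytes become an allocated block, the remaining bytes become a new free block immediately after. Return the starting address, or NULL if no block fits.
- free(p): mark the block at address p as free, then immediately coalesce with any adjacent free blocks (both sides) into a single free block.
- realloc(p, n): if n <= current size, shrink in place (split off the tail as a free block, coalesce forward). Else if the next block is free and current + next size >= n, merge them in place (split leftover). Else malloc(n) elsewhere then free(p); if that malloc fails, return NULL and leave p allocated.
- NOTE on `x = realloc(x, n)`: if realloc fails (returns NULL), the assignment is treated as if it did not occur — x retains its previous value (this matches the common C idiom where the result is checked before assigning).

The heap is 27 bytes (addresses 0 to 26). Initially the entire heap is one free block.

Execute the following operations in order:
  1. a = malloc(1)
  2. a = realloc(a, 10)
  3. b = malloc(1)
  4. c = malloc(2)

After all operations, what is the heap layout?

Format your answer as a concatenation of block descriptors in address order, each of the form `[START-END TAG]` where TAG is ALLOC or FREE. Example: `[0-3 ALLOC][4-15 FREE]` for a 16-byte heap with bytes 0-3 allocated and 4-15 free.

Op 1: a = malloc(1) -> a = 0; heap: [0-0 ALLOC][1-26 FREE]
Op 2: a = realloc(a, 10) -> a = 0; heap: [0-9 ALLOC][10-26 FREE]
Op 3: b = malloc(1) -> b = 10; heap: [0-9 ALLOC][10-10 ALLOC][11-26 FREE]
Op 4: c = malloc(2) -> c = 11; heap: [0-9 ALLOC][10-10 ALLOC][11-12 ALLOC][13-26 FREE]

Answer: [0-9 ALLOC][10-10 ALLOC][11-12 ALLOC][13-26 FREE]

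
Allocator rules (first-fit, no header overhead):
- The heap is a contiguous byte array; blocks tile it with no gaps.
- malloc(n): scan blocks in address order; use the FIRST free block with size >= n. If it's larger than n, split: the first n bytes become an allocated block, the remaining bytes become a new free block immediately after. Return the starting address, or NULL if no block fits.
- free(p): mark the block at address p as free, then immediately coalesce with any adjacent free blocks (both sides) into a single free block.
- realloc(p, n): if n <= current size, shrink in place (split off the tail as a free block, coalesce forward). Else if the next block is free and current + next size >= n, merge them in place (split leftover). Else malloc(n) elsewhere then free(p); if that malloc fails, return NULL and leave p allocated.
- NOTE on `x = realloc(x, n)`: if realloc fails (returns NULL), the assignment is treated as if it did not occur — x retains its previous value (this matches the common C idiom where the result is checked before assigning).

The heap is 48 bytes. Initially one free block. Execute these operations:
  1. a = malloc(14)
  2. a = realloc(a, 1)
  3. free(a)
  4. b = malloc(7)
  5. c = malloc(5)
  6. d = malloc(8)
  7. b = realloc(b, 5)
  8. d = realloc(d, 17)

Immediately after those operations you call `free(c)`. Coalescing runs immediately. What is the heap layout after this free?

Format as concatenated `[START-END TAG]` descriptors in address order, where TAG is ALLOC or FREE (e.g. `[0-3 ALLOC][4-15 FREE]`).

Answer: [0-4 ALLOC][5-11 FREE][12-28 ALLOC][29-47 FREE]

Derivation:
Op 1: a = malloc(14) -> a = 0; heap: [0-13 ALLOC][14-47 FREE]
Op 2: a = realloc(a, 1) -> a = 0; heap: [0-0 ALLOC][1-47 FREE]
Op 3: free(a) -> (freed a); heap: [0-47 FREE]
Op 4: b = malloc(7) -> b = 0; heap: [0-6 ALLOC][7-47 FREE]
Op 5: c = malloc(5) -> c = 7; heap: [0-6 ALLOC][7-11 ALLOC][12-47 FREE]
Op 6: d = malloc(8) -> d = 12; heap: [0-6 ALLOC][7-11 ALLOC][12-19 ALLOC][20-47 FREE]
Op 7: b = realloc(b, 5) -> b = 0; heap: [0-4 ALLOC][5-6 FREE][7-11 ALLOC][12-19 ALLOC][20-47 FREE]
Op 8: d = realloc(d, 17) -> d = 12; heap: [0-4 ALLOC][5-6 FREE][7-11 ALLOC][12-28 ALLOC][29-47 FREE]
free(c): c = 7 -> block [7-11 ALLOC]; mark free, coalesce with adjacent free neighbors -> [0-4 ALLOC][5-11 FREE][12-28 ALLOC][29-47 FREE]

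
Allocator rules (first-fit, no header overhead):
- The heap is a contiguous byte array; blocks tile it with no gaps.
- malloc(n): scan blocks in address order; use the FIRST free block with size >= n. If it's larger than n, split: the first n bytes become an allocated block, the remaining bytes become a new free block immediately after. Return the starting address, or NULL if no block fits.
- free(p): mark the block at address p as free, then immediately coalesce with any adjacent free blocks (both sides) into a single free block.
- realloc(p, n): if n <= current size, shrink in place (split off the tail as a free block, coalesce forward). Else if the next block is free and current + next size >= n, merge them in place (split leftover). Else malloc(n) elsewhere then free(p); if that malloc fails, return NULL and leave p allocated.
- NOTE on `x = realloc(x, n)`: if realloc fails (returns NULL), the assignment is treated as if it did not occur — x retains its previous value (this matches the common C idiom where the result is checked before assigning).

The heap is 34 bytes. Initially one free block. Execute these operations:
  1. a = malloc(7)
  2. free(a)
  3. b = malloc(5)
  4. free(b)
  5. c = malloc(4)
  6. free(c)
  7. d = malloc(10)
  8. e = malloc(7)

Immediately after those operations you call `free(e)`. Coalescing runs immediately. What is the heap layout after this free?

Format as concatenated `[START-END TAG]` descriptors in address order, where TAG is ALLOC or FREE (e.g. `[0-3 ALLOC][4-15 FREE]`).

Answer: [0-9 ALLOC][10-33 FREE]

Derivation:
Op 1: a = malloc(7) -> a = 0; heap: [0-6 ALLOC][7-33 FREE]
Op 2: free(a) -> (freed a); heap: [0-33 FREE]
Op 3: b = malloc(5) -> b = 0; heap: [0-4 ALLOC][5-33 FREE]
Op 4: free(b) -> (freed b); heap: [0-33 FREE]
Op 5: c = malloc(4) -> c = 0; heap: [0-3 ALLOC][4-33 FREE]
Op 6: free(c) -> (freed c); heap: [0-33 FREE]
Op 7: d = malloc(10) -> d = 0; heap: [0-9 ALLOC][10-33 FREE]
Op 8: e = malloc(7) -> e = 10; heap: [0-9 ALLOC][10-16 ALLOC][17-33 FREE]
free(e): e = 10 -> block [10-16 ALLOC]; mark free, coalesce with adjacent free neighbors -> [0-9 ALLOC][10-33 FREE]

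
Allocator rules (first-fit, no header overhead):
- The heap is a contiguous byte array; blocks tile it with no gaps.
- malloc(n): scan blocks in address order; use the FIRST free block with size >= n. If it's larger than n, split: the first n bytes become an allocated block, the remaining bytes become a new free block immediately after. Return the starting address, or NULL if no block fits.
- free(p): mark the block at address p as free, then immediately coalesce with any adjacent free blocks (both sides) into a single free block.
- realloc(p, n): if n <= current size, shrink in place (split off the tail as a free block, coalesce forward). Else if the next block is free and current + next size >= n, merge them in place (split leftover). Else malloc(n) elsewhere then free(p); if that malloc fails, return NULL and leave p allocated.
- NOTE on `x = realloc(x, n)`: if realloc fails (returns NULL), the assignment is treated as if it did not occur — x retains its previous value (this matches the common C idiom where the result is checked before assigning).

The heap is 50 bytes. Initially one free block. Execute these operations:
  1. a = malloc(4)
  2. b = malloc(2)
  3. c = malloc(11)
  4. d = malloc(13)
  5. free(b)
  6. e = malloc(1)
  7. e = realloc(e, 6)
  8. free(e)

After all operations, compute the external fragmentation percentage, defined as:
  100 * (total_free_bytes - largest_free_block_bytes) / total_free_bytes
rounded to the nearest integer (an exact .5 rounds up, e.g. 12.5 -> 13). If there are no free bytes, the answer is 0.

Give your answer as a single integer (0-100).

Answer: 9

Derivation:
Op 1: a = malloc(4) -> a = 0; heap: [0-3 ALLOC][4-49 FREE]
Op 2: b = malloc(2) -> b = 4; heap: [0-3 ALLOC][4-5 ALLOC][6-49 FREE]
Op 3: c = malloc(11) -> c = 6; heap: [0-3 ALLOC][4-5 ALLOC][6-16 ALLOC][17-49 FREE]
Op 4: d = malloc(13) -> d = 17; heap: [0-3 ALLOC][4-5 ALLOC][6-16 ALLOC][17-29 ALLOC][30-49 FREE]
Op 5: free(b) -> (freed b); heap: [0-3 ALLOC][4-5 FREE][6-16 ALLOC][17-29 ALLOC][30-49 FREE]
Op 6: e = malloc(1) -> e = 4; heap: [0-3 ALLOC][4-4 ALLOC][5-5 FREE][6-16 ALLOC][17-29 ALLOC][30-49 FREE]
Op 7: e = realloc(e, 6) -> e = 30; heap: [0-3 ALLOC][4-5 FREE][6-16 ALLOC][17-29 ALLOC][30-35 ALLOC][36-49 FREE]
Op 8: free(e) -> (freed e); heap: [0-3 ALLOC][4-5 FREE][6-16 ALLOC][17-29 ALLOC][30-49 FREE]
Free blocks: [2 20] total_free=22 largest=20 -> 100*(22-20)/22 = 200/22 ≈ 9.091 -> rounds to 9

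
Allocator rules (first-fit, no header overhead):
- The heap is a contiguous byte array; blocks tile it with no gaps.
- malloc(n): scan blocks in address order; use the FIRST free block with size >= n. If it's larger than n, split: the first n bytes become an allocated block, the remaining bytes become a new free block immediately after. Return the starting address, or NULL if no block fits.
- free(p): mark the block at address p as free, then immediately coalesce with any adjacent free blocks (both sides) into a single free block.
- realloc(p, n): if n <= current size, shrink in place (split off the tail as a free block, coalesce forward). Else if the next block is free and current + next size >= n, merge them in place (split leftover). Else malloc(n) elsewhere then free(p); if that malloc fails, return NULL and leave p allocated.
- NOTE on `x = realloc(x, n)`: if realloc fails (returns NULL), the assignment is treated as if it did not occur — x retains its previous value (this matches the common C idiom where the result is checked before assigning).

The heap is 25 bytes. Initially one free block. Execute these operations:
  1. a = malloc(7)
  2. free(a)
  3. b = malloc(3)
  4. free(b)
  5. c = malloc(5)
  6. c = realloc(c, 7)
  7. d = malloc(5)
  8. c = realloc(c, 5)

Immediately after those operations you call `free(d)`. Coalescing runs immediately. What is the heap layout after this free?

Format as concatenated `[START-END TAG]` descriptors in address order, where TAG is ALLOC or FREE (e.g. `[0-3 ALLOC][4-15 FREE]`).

Answer: [0-4 ALLOC][5-24 FREE]

Derivation:
Op 1: a = malloc(7) -> a = 0; heap: [0-6 ALLOC][7-24 FREE]
Op 2: free(a) -> (freed a); heap: [0-24 FREE]
Op 3: b = malloc(3) -> b = 0; heap: [0-2 ALLOC][3-24 FREE]
Op 4: free(b) -> (freed b); heap: [0-24 FREE]
Op 5: c = malloc(5) -> c = 0; heap: [0-4 ALLOC][5-24 FREE]
Op 6: c = realloc(c, 7) -> c = 0; heap: [0-6 ALLOC][7-24 FREE]
Op 7: d = malloc(5) -> d = 7; heap: [0-6 ALLOC][7-11 ALLOC][12-24 FREE]
Op 8: c = realloc(c, 5) -> c = 0; heap: [0-4 ALLOC][5-6 FREE][7-11 ALLOC][12-24 FREE]
free(d): d = 7 -> block [7-11 ALLOC]; mark free, coalesce with adjacent free neighbors -> [0-4 ALLOC][5-24 FREE]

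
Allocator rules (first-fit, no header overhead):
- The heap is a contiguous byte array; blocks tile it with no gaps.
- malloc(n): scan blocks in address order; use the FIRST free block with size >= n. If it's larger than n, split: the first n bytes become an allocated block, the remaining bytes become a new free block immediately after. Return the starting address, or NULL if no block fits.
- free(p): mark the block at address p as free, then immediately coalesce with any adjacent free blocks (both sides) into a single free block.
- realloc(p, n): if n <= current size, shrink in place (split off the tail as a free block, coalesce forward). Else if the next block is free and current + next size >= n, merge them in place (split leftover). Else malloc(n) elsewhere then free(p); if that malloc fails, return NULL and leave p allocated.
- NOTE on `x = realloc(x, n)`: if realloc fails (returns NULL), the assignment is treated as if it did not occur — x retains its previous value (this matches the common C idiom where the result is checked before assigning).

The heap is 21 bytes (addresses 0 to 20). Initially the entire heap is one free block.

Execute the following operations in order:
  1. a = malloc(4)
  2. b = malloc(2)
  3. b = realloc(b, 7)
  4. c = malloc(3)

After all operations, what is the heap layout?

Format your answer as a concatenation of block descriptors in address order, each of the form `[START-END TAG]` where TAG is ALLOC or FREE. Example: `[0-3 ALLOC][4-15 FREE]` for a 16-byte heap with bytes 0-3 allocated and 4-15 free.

Op 1: a = malloc(4) -> a = 0; heap: [0-3 ALLOC][4-20 FREE]
Op 2: b = malloc(2) -> b = 4; heap: [0-3 ALLOC][4-5 ALLOC][6-20 FREE]
Op 3: b = realloc(b, 7) -> b = 4; heap: [0-3 ALLOC][4-10 ALLOC][11-20 FREE]
Op 4: c = malloc(3) -> c = 11; heap: [0-3 ALLOC][4-10 ALLOC][11-13 ALLOC][14-20 FREE]

Answer: [0-3 ALLOC][4-10 ALLOC][11-13 ALLOC][14-20 FREE]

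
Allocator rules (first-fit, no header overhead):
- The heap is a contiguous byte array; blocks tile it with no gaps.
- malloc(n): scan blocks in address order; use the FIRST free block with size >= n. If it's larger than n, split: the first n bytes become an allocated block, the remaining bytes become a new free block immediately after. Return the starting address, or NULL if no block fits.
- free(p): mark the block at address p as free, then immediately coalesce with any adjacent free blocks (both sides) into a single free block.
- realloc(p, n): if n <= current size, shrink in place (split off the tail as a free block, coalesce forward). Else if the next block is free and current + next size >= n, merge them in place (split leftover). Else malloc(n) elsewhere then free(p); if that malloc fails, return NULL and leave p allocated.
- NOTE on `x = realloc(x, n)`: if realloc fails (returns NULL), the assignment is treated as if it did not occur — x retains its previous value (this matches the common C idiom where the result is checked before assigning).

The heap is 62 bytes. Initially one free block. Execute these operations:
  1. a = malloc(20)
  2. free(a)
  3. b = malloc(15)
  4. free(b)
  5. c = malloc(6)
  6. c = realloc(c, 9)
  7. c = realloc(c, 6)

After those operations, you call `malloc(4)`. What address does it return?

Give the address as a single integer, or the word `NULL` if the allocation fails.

Answer: 6

Derivation:
Op 1: a = malloc(20) -> a = 0; heap: [0-19 ALLOC][20-61 FREE]
Op 2: free(a) -> (freed a); heap: [0-61 FREE]
Op 3: b = malloc(15) -> b = 0; heap: [0-14 ALLOC][15-61 FREE]
Op 4: free(b) -> (freed b); heap: [0-61 FREE]
Op 5: c = malloc(6) -> c = 0; heap: [0-5 ALLOC][6-61 FREE]
Op 6: c = realloc(c, 9) -> c = 0; heap: [0-8 ALLOC][9-61 FREE]
Op 7: c = realloc(c, 6) -> c = 0; heap: [0-5 ALLOC][6-61 FREE]
malloc(4): first-fit scan over [0-5 ALLOC][6-61 FREE] -> 6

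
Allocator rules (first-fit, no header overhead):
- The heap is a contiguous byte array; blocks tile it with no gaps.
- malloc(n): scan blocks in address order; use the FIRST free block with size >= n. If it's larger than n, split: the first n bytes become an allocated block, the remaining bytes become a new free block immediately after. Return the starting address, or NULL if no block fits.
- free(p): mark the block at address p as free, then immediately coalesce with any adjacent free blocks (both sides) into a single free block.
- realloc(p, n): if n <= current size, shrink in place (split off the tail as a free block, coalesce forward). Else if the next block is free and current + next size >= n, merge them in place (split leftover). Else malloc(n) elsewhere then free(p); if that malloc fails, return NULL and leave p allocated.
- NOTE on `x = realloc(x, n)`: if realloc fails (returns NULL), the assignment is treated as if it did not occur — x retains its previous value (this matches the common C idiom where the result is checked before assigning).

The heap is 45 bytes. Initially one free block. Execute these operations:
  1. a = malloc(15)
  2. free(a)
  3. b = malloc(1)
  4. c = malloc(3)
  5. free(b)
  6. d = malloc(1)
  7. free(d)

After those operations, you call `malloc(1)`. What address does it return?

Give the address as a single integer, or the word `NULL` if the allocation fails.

Answer: 0

Derivation:
Op 1: a = malloc(15) -> a = 0; heap: [0-14 ALLOC][15-44 FREE]
Op 2: free(a) -> (freed a); heap: [0-44 FREE]
Op 3: b = malloc(1) -> b = 0; heap: [0-0 ALLOC][1-44 FREE]
Op 4: c = malloc(3) -> c = 1; heap: [0-0 ALLOC][1-3 ALLOC][4-44 FREE]
Op 5: free(b) -> (freed b); heap: [0-0 FREE][1-3 ALLOC][4-44 FREE]
Op 6: d = malloc(1) -> d = 0; heap: [0-0 ALLOC][1-3 ALLOC][4-44 FREE]
Op 7: free(d) -> (freed d); heap: [0-0 FREE][1-3 ALLOC][4-44 FREE]
malloc(1): first-fit scan over [0-0 FREE][1-3 ALLOC][4-44 FREE] -> 0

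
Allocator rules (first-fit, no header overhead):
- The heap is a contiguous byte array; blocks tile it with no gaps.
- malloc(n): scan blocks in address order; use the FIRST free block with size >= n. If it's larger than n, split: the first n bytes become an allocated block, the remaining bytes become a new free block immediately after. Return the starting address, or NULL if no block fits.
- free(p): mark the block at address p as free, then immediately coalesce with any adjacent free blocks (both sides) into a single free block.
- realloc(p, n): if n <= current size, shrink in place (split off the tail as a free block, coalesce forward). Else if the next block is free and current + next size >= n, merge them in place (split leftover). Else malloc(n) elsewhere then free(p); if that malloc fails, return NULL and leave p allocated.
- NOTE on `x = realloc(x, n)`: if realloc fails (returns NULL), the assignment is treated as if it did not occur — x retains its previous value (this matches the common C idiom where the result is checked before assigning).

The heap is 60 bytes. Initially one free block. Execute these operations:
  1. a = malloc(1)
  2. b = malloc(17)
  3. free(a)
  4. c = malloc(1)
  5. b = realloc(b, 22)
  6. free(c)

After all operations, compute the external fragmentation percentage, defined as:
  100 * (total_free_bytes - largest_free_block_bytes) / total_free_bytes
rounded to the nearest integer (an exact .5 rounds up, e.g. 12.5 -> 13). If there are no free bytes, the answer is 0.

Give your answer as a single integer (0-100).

Op 1: a = malloc(1) -> a = 0; heap: [0-0 ALLOC][1-59 FREE]
Op 2: b = malloc(17) -> b = 1; heap: [0-0 ALLOC][1-17 ALLOC][18-59 FREE]
Op 3: free(a) -> (freed a); heap: [0-0 FREE][1-17 ALLOC][18-59 FREE]
Op 4: c = malloc(1) -> c = 0; heap: [0-0 ALLOC][1-17 ALLOC][18-59 FREE]
Op 5: b = realloc(b, 22) -> b = 1; heap: [0-0 ALLOC][1-22 ALLOC][23-59 FREE]
Op 6: free(c) -> (freed c); heap: [0-0 FREE][1-22 ALLOC][23-59 FREE]
Free blocks: [1 37] total_free=38 largest=37 -> 100*(38-37)/38 = 100/38 ≈ 2.632 -> rounds to 3

Answer: 3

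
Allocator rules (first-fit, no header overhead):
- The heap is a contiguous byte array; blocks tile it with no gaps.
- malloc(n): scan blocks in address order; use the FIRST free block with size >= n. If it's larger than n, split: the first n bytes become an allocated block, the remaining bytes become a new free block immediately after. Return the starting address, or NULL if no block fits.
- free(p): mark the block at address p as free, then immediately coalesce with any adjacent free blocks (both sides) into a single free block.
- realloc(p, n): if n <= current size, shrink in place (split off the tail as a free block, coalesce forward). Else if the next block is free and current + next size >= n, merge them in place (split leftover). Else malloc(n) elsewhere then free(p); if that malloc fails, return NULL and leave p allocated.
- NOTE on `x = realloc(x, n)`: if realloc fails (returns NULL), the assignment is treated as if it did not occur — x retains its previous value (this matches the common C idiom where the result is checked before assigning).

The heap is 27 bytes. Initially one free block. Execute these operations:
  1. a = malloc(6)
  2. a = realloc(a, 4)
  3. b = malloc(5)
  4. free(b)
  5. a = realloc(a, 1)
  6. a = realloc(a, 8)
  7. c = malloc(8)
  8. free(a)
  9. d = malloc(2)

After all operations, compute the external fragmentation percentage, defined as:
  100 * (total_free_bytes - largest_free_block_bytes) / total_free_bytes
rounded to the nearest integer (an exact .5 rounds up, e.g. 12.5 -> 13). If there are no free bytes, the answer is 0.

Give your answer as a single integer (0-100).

Op 1: a = malloc(6) -> a = 0; heap: [0-5 ALLOC][6-26 FREE]
Op 2: a = realloc(a, 4) -> a = 0; heap: [0-3 ALLOC][4-26 FREE]
Op 3: b = malloc(5) -> b = 4; heap: [0-3 ALLOC][4-8 ALLOC][9-26 FREE]
Op 4: free(b) -> (freed b); heap: [0-3 ALLOC][4-26 FREE]
Op 5: a = realloc(a, 1) -> a = 0; heap: [0-0 ALLOC][1-26 FREE]
Op 6: a = realloc(a, 8) -> a = 0; heap: [0-7 ALLOC][8-26 FREE]
Op 7: c = malloc(8) -> c = 8; heap: [0-7 ALLOC][8-15 ALLOC][16-26 FREE]
Op 8: free(a) -> (freed a); heap: [0-7 FREE][8-15 ALLOC][16-26 FREE]
Op 9: d = malloc(2) -> d = 0; heap: [0-1 ALLOC][2-7 FREE][8-15 ALLOC][16-26 FREE]
Free blocks: [6 11] total_free=17 largest=11 -> 100*(17-11)/17 = 600/17 ≈ 35.294 -> rounds to 35

Answer: 35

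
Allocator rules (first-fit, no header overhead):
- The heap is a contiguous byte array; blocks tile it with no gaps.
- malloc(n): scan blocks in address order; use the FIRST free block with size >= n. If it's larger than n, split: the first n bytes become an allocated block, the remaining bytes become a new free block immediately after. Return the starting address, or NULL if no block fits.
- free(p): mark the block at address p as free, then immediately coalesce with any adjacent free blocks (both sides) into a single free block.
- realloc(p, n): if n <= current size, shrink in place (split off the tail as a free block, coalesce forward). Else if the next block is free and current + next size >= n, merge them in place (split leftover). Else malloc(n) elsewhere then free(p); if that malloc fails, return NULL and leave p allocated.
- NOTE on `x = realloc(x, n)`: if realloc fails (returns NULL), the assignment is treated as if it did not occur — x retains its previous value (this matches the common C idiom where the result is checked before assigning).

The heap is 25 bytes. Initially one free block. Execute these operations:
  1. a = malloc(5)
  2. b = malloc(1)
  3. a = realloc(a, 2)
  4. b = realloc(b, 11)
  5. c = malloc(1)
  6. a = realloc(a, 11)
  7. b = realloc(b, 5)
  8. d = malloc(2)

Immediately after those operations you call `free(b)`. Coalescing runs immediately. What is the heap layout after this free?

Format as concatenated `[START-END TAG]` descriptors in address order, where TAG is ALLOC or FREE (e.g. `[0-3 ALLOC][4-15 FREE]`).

Op 1: a = malloc(5) -> a = 0; heap: [0-4 ALLOC][5-24 FREE]
Op 2: b = malloc(1) -> b = 5; heap: [0-4 ALLOC][5-5 ALLOC][6-24 FREE]
Op 3: a = realloc(a, 2) -> a = 0; heap: [0-1 ALLOC][2-4 FREE][5-5 ALLOC][6-24 FREE]
Op 4: b = realloc(b, 11) -> b = 5; heap: [0-1 ALLOC][2-4 FREE][5-15 ALLOC][16-24 FREE]
Op 5: c = malloc(1) -> c = 2; heap: [0-1 ALLOC][2-2 ALLOC][3-4 FREE][5-15 ALLOC][16-24 FREE]
Op 6: a = realloc(a, 11) -> NULL (a unchanged); heap: [0-1 ALLOC][2-2 ALLOC][3-4 FREE][5-15 ALLOC][16-24 FREE]
Op 7: b = realloc(b, 5) -> b = 5; heap: [0-1 ALLOC][2-2 ALLOC][3-4 FREE][5-9 ALLOC][10-24 FREE]
Op 8: d = malloc(2) -> d = 3; heap: [0-1 ALLOC][2-2 ALLOC][3-4 ALLOC][5-9 ALLOC][10-24 FREE]
free(b): b = 5 -> block [5-9 ALLOC]; mark free, coalesce with adjacent free neighbors -> [0-1 ALLOC][2-2 ALLOC][3-4 ALLOC][5-24 FREE]

Answer: [0-1 ALLOC][2-2 ALLOC][3-4 ALLOC][5-24 FREE]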